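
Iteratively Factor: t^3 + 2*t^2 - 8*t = (t - 2)*(t^2 + 4*t) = t*(t - 2)*(t + 4)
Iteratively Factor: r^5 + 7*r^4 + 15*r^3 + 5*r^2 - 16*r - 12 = (r + 3)*(r^4 + 4*r^3 + 3*r^2 - 4*r - 4) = (r - 1)*(r + 3)*(r^3 + 5*r^2 + 8*r + 4) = (r - 1)*(r + 2)*(r + 3)*(r^2 + 3*r + 2) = (r - 1)*(r + 1)*(r + 2)*(r + 3)*(r + 2)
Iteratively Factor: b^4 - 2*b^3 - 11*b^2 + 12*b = (b)*(b^3 - 2*b^2 - 11*b + 12) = b*(b - 1)*(b^2 - b - 12) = b*(b - 4)*(b - 1)*(b + 3)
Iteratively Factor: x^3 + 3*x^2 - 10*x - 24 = (x + 4)*(x^2 - x - 6) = (x + 2)*(x + 4)*(x - 3)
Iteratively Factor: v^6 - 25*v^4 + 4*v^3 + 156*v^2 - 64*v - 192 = (v - 4)*(v^5 + 4*v^4 - 9*v^3 - 32*v^2 + 28*v + 48) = (v - 4)*(v + 4)*(v^4 - 9*v^2 + 4*v + 12) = (v - 4)*(v + 3)*(v + 4)*(v^3 - 3*v^2 + 4) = (v - 4)*(v + 1)*(v + 3)*(v + 4)*(v^2 - 4*v + 4) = (v - 4)*(v - 2)*(v + 1)*(v + 3)*(v + 4)*(v - 2)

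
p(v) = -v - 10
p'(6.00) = -1.00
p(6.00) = -16.00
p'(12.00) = -1.00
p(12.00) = -22.00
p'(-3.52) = -1.00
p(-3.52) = -6.48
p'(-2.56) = -1.00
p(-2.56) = -7.44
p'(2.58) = -1.00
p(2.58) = -12.58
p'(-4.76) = -1.00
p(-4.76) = -5.24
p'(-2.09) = -1.00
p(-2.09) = -7.91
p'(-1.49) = -1.00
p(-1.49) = -8.51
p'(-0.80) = -1.00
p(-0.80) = -9.20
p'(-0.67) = -1.00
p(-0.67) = -9.33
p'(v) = -1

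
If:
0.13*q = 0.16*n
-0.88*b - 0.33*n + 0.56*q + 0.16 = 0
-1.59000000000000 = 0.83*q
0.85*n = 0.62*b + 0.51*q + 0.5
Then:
No Solution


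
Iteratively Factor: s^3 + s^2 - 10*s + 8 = (s - 1)*(s^2 + 2*s - 8) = (s - 2)*(s - 1)*(s + 4)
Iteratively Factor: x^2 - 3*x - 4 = (x + 1)*(x - 4)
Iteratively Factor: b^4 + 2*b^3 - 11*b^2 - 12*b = (b)*(b^3 + 2*b^2 - 11*b - 12) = b*(b + 1)*(b^2 + b - 12) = b*(b - 3)*(b + 1)*(b + 4)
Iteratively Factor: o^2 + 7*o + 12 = (o + 3)*(o + 4)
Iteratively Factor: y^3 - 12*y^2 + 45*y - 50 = (y - 5)*(y^2 - 7*y + 10) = (y - 5)^2*(y - 2)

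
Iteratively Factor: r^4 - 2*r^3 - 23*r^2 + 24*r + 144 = (r - 4)*(r^3 + 2*r^2 - 15*r - 36) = (r - 4)^2*(r^2 + 6*r + 9) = (r - 4)^2*(r + 3)*(r + 3)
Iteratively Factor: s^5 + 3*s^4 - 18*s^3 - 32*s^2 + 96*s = (s + 4)*(s^4 - s^3 - 14*s^2 + 24*s) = (s - 2)*(s + 4)*(s^3 + s^2 - 12*s) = s*(s - 2)*(s + 4)*(s^2 + s - 12) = s*(s - 2)*(s + 4)^2*(s - 3)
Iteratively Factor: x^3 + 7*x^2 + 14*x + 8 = (x + 1)*(x^2 + 6*x + 8) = (x + 1)*(x + 2)*(x + 4)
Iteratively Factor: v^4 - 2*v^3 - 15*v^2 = (v - 5)*(v^3 + 3*v^2) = v*(v - 5)*(v^2 + 3*v) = v*(v - 5)*(v + 3)*(v)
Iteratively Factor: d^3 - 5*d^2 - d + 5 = (d - 1)*(d^2 - 4*d - 5) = (d - 5)*(d - 1)*(d + 1)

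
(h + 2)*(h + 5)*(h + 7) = h^3 + 14*h^2 + 59*h + 70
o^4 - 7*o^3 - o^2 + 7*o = o*(o - 7)*(o - 1)*(o + 1)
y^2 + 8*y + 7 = (y + 1)*(y + 7)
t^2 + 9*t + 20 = (t + 4)*(t + 5)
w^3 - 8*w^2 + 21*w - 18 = (w - 3)^2*(w - 2)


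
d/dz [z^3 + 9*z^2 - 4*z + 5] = 3*z^2 + 18*z - 4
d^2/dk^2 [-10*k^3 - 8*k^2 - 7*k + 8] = -60*k - 16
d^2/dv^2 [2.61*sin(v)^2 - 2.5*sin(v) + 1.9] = 2.5*sin(v) + 5.22*cos(2*v)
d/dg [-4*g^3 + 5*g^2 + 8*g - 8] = -12*g^2 + 10*g + 8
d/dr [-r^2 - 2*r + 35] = -2*r - 2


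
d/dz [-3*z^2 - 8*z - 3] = -6*z - 8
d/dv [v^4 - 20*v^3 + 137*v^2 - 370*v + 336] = 4*v^3 - 60*v^2 + 274*v - 370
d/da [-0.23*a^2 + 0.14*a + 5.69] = 0.14 - 0.46*a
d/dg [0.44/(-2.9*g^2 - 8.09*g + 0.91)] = (2.552*g + 3.5596)/(2.9*g^2 + 8.09*g - 0.91)^2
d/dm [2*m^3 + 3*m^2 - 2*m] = 6*m^2 + 6*m - 2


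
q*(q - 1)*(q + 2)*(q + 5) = q^4 + 6*q^3 + 3*q^2 - 10*q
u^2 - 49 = (u - 7)*(u + 7)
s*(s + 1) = s^2 + s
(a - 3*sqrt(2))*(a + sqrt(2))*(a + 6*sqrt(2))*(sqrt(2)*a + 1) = sqrt(2)*a^4 + 9*a^3 - 26*sqrt(2)*a^2 - 102*a - 36*sqrt(2)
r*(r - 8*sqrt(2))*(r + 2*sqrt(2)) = r^3 - 6*sqrt(2)*r^2 - 32*r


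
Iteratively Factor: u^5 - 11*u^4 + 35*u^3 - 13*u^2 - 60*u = (u - 4)*(u^4 - 7*u^3 + 7*u^2 + 15*u) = (u - 5)*(u - 4)*(u^3 - 2*u^2 - 3*u) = (u - 5)*(u - 4)*(u + 1)*(u^2 - 3*u) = u*(u - 5)*(u - 4)*(u + 1)*(u - 3)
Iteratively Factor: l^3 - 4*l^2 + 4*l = (l)*(l^2 - 4*l + 4) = l*(l - 2)*(l - 2)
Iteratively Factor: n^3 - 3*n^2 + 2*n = (n - 1)*(n^2 - 2*n) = n*(n - 1)*(n - 2)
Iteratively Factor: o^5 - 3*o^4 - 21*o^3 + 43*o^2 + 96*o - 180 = (o - 5)*(o^4 + 2*o^3 - 11*o^2 - 12*o + 36) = (o - 5)*(o + 3)*(o^3 - o^2 - 8*o + 12) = (o - 5)*(o - 2)*(o + 3)*(o^2 + o - 6) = (o - 5)*(o - 2)*(o + 3)^2*(o - 2)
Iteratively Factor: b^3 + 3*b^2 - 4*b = (b)*(b^2 + 3*b - 4) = b*(b - 1)*(b + 4)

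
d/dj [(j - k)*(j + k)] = 2*j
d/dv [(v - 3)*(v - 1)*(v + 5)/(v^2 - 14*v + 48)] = (v^4 - 28*v^3 + 147*v^2 + 66*v - 606)/(v^4 - 28*v^3 + 292*v^2 - 1344*v + 2304)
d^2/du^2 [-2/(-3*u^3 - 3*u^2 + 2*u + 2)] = 4*(-3*(3*u + 1)*(3*u^3 + 3*u^2 - 2*u - 2) + (9*u^2 + 6*u - 2)^2)/(3*u^3 + 3*u^2 - 2*u - 2)^3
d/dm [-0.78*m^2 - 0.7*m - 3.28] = -1.56*m - 0.7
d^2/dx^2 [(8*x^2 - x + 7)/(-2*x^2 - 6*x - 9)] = 4*(50*x^3 + 174*x^2 - 153*x - 414)/(8*x^6 + 72*x^5 + 324*x^4 + 864*x^3 + 1458*x^2 + 1458*x + 729)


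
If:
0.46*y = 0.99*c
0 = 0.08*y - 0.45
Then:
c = 2.61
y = 5.62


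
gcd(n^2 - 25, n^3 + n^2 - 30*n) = n - 5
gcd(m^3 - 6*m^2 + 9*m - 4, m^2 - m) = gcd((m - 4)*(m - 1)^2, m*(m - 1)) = m - 1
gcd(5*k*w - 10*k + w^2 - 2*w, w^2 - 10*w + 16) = w - 2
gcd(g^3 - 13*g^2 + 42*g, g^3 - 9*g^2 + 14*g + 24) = g - 6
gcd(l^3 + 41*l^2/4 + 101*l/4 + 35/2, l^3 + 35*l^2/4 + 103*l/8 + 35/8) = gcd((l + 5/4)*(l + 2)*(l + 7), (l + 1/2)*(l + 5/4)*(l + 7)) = l^2 + 33*l/4 + 35/4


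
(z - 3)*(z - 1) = z^2 - 4*z + 3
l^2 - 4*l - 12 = (l - 6)*(l + 2)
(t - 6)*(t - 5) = t^2 - 11*t + 30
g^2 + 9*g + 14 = (g + 2)*(g + 7)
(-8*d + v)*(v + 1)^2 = -8*d*v^2 - 16*d*v - 8*d + v^3 + 2*v^2 + v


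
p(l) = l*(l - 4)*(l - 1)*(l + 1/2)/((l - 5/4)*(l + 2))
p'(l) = -l*(l - 4)*(l - 1)*(l + 1/2)/((l - 5/4)*(l + 2)^2) + l*(l - 4)*(l - 1)/((l - 5/4)*(l + 2)) + l*(l - 4)*(l + 1/2)/((l - 5/4)*(l + 2)) - l*(l - 4)*(l - 1)*(l + 1/2)/((l - 5/4)^2*(l + 2)) + l*(l - 1)*(l + 1/2)/((l - 5/4)*(l + 2)) + (l - 4)*(l - 1)*(l + 1/2)/((l - 5/4)*(l + 2)) = 2*(16*l^5 - 18*l^4 - 134*l^3 + 263*l^2 - 60*l - 40)/(16*l^4 + 24*l^3 - 71*l^2 - 60*l + 100)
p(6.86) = 17.02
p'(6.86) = 8.70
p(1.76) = -3.53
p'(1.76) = 1.22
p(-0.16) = 0.10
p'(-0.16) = -0.43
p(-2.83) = 50.94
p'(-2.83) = 13.24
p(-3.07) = 49.12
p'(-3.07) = 3.15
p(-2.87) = 50.45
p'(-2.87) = 10.99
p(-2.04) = 438.33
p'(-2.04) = 10375.33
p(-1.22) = -5.28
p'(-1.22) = 19.70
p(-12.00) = 216.63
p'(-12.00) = -29.08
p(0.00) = 0.00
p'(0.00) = -0.80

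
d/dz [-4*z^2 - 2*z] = -8*z - 2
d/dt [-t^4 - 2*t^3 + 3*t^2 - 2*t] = -4*t^3 - 6*t^2 + 6*t - 2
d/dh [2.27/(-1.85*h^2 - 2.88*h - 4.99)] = (8.399*h + 6.5376)/(1.85*h^2 + 2.88*h + 4.99)^2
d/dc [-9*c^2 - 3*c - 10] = -18*c - 3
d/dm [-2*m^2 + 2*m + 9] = 2 - 4*m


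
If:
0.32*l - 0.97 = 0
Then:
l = 3.03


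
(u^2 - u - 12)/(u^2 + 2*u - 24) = (u + 3)/(u + 6)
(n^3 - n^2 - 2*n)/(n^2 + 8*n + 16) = n*(n^2 - n - 2)/(n^2 + 8*n + 16)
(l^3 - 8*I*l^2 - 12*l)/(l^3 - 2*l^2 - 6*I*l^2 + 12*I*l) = (l - 2*I)/(l - 2)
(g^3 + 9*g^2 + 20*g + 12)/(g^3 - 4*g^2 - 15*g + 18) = (g^3 + 9*g^2 + 20*g + 12)/(g^3 - 4*g^2 - 15*g + 18)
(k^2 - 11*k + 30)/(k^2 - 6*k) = (k - 5)/k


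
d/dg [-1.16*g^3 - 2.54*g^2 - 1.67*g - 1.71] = -3.48*g^2 - 5.08*g - 1.67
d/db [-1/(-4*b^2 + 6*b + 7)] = 2*(3 - 4*b)/(-4*b^2 + 6*b + 7)^2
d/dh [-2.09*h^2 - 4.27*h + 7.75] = -4.18*h - 4.27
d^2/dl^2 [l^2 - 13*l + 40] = 2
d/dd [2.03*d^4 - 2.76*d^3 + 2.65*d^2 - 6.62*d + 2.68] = 8.12*d^3 - 8.28*d^2 + 5.3*d - 6.62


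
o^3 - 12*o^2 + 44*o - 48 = (o - 6)*(o - 4)*(o - 2)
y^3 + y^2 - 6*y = y*(y - 2)*(y + 3)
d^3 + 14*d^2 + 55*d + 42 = (d + 1)*(d + 6)*(d + 7)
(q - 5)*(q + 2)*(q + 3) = q^3 - 19*q - 30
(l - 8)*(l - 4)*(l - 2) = l^3 - 14*l^2 + 56*l - 64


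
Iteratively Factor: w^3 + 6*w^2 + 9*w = (w + 3)*(w^2 + 3*w) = (w + 3)^2*(w)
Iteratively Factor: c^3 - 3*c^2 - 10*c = (c - 5)*(c^2 + 2*c) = c*(c - 5)*(c + 2)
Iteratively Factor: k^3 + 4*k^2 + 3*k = (k)*(k^2 + 4*k + 3) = k*(k + 3)*(k + 1)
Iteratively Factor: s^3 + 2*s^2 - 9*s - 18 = (s + 2)*(s^2 - 9) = (s + 2)*(s + 3)*(s - 3)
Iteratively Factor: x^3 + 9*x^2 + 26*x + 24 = (x + 3)*(x^2 + 6*x + 8) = (x + 2)*(x + 3)*(x + 4)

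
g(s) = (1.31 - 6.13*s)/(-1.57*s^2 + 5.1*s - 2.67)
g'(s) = (1.31 - 6.13*s)*(3.14*s - 5.1)/(-1.57*s^2 + 5.1*s - 2.67)^2 - 6.13/(-1.57*s^2 + 5.1*s - 2.67)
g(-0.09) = -0.59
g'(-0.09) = 0.94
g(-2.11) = -0.70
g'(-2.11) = -0.10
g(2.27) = -15.43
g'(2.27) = -45.80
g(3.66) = 4.20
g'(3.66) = -4.11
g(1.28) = -5.08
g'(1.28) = -0.49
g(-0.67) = -0.80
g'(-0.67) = 0.06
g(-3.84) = -0.55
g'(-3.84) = -0.07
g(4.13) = 2.86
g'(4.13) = -1.95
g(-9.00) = -0.32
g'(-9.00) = -0.03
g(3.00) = 11.39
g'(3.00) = -28.71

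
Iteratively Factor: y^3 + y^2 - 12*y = (y)*(y^2 + y - 12) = y*(y + 4)*(y - 3)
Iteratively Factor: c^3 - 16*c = (c)*(c^2 - 16) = c*(c - 4)*(c + 4)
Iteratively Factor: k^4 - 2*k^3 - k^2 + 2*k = (k + 1)*(k^3 - 3*k^2 + 2*k) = k*(k + 1)*(k^2 - 3*k + 2) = k*(k - 2)*(k + 1)*(k - 1)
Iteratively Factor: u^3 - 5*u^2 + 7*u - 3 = (u - 1)*(u^2 - 4*u + 3) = (u - 1)^2*(u - 3)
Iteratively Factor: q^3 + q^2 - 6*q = (q)*(q^2 + q - 6) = q*(q + 3)*(q - 2)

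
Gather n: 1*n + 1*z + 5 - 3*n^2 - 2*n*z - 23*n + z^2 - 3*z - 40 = -3*n^2 + n*(-2*z - 22) + z^2 - 2*z - 35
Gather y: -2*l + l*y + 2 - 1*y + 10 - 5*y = -2*l + y*(l - 6) + 12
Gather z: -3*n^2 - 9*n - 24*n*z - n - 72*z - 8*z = -3*n^2 - 10*n + z*(-24*n - 80)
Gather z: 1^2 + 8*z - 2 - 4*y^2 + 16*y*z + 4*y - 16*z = -4*y^2 + 4*y + z*(16*y - 8) - 1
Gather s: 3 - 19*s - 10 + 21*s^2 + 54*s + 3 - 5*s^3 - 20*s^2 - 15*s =-5*s^3 + s^2 + 20*s - 4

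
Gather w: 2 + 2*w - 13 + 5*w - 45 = 7*w - 56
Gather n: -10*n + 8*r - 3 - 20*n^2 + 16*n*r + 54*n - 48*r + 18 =-20*n^2 + n*(16*r + 44) - 40*r + 15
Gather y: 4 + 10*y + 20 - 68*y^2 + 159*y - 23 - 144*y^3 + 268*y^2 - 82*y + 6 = -144*y^3 + 200*y^2 + 87*y + 7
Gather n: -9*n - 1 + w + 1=-9*n + w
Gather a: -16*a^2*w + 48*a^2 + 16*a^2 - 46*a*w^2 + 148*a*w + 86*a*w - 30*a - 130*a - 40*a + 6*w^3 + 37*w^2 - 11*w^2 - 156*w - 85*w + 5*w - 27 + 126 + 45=a^2*(64 - 16*w) + a*(-46*w^2 + 234*w - 200) + 6*w^3 + 26*w^2 - 236*w + 144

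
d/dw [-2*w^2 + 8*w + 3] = 8 - 4*w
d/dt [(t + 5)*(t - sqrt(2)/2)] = 2*t - sqrt(2)/2 + 5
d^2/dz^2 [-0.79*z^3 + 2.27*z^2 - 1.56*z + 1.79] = 4.54 - 4.74*z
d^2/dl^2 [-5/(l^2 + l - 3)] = 10*(l^2 + l - (2*l + 1)^2 - 3)/(l^2 + l - 3)^3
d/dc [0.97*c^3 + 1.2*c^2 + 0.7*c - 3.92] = 2.91*c^2 + 2.4*c + 0.7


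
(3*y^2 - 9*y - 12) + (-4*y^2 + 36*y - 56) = -y^2 + 27*y - 68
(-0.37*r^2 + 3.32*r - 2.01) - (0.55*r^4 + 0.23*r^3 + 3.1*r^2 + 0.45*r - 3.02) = -0.55*r^4 - 0.23*r^3 - 3.47*r^2 + 2.87*r + 1.01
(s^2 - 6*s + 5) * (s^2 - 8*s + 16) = s^4 - 14*s^3 + 69*s^2 - 136*s + 80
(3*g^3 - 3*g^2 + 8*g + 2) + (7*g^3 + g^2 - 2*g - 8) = 10*g^3 - 2*g^2 + 6*g - 6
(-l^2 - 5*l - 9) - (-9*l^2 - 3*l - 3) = 8*l^2 - 2*l - 6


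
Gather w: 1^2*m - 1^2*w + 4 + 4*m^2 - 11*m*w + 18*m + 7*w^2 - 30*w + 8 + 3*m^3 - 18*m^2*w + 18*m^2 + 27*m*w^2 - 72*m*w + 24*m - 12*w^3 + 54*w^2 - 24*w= 3*m^3 + 22*m^2 + 43*m - 12*w^3 + w^2*(27*m + 61) + w*(-18*m^2 - 83*m - 55) + 12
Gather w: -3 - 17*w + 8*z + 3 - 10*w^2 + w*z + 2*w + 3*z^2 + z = -10*w^2 + w*(z - 15) + 3*z^2 + 9*z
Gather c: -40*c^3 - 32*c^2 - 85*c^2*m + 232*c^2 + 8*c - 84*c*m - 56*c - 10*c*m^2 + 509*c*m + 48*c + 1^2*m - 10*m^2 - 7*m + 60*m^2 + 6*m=-40*c^3 + c^2*(200 - 85*m) + c*(-10*m^2 + 425*m) + 50*m^2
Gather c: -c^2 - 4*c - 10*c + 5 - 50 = -c^2 - 14*c - 45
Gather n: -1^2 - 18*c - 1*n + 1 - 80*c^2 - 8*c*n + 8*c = -80*c^2 - 10*c + n*(-8*c - 1)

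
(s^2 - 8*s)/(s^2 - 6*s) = (s - 8)/(s - 6)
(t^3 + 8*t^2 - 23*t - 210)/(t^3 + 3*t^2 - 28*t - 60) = (t + 7)/(t + 2)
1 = 1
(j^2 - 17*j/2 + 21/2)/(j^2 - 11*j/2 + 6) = (j - 7)/(j - 4)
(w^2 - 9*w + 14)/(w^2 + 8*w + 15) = (w^2 - 9*w + 14)/(w^2 + 8*w + 15)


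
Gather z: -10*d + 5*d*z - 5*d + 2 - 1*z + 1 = -15*d + z*(5*d - 1) + 3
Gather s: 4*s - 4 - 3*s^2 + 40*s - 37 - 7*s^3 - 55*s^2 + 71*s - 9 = -7*s^3 - 58*s^2 + 115*s - 50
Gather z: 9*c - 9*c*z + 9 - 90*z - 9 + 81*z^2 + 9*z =9*c + 81*z^2 + z*(-9*c - 81)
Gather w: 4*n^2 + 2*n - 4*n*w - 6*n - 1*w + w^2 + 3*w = 4*n^2 - 4*n + w^2 + w*(2 - 4*n)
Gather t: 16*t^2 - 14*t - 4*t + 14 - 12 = 16*t^2 - 18*t + 2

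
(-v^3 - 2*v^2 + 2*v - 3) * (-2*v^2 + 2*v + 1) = 2*v^5 + 2*v^4 - 9*v^3 + 8*v^2 - 4*v - 3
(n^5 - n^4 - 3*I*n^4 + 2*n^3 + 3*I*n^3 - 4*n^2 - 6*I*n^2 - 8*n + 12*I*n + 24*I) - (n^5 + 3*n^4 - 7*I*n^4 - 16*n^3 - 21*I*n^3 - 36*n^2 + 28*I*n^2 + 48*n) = -4*n^4 + 4*I*n^4 + 18*n^3 + 24*I*n^3 + 32*n^2 - 34*I*n^2 - 56*n + 12*I*n + 24*I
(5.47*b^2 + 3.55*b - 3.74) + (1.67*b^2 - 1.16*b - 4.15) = 7.14*b^2 + 2.39*b - 7.89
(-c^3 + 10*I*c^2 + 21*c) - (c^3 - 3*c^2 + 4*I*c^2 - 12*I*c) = -2*c^3 + 3*c^2 + 6*I*c^2 + 21*c + 12*I*c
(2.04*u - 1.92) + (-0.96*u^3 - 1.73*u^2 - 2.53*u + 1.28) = -0.96*u^3 - 1.73*u^2 - 0.49*u - 0.64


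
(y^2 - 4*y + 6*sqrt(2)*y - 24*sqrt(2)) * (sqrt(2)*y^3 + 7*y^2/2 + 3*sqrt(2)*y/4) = sqrt(2)*y^5 - 4*sqrt(2)*y^4 + 31*y^4/2 - 62*y^3 + 87*sqrt(2)*y^3/4 - 87*sqrt(2)*y^2 + 9*y^2 - 36*y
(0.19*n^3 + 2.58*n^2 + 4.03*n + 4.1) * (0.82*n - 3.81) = 0.1558*n^4 + 1.3917*n^3 - 6.5252*n^2 - 11.9923*n - 15.621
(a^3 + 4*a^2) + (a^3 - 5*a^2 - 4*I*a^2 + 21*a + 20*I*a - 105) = 2*a^3 - a^2 - 4*I*a^2 + 21*a + 20*I*a - 105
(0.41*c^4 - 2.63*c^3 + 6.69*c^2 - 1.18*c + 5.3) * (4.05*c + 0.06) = 1.6605*c^5 - 10.6269*c^4 + 26.9367*c^3 - 4.3776*c^2 + 21.3942*c + 0.318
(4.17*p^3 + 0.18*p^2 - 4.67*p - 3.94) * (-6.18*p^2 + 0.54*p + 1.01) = -25.7706*p^5 + 1.1394*p^4 + 33.1695*p^3 + 22.0092*p^2 - 6.8443*p - 3.9794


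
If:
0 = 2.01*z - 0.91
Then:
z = 0.45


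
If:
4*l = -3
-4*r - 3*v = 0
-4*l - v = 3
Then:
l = -3/4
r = 0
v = 0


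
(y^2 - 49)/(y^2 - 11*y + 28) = (y + 7)/(y - 4)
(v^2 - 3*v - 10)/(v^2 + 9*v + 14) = (v - 5)/(v + 7)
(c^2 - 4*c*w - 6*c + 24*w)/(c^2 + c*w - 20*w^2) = (c - 6)/(c + 5*w)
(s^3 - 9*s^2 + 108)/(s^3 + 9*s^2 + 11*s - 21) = (s^2 - 12*s + 36)/(s^2 + 6*s - 7)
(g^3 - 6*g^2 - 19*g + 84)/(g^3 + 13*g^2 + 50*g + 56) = (g^2 - 10*g + 21)/(g^2 + 9*g + 14)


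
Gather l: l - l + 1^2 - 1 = 0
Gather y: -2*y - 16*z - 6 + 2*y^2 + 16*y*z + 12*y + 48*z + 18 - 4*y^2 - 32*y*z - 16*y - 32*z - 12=-2*y^2 + y*(-16*z - 6)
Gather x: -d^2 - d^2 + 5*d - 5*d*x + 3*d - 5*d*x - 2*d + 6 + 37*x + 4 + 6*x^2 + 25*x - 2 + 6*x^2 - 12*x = -2*d^2 + 6*d + 12*x^2 + x*(50 - 10*d) + 8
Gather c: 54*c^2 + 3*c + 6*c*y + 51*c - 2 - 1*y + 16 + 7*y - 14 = 54*c^2 + c*(6*y + 54) + 6*y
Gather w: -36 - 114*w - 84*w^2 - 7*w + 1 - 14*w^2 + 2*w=-98*w^2 - 119*w - 35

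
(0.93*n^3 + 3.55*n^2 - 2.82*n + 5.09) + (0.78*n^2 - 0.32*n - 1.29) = 0.93*n^3 + 4.33*n^2 - 3.14*n + 3.8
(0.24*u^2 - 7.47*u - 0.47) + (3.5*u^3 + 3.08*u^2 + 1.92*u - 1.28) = 3.5*u^3 + 3.32*u^2 - 5.55*u - 1.75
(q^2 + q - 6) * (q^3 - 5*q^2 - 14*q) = q^5 - 4*q^4 - 25*q^3 + 16*q^2 + 84*q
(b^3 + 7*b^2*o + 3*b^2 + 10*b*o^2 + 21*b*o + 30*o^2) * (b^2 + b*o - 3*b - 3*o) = b^5 + 8*b^4*o + 17*b^3*o^2 - 9*b^3 + 10*b^2*o^3 - 72*b^2*o - 153*b*o^2 - 90*o^3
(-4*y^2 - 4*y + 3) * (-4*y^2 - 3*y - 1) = 16*y^4 + 28*y^3 + 4*y^2 - 5*y - 3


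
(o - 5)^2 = o^2 - 10*o + 25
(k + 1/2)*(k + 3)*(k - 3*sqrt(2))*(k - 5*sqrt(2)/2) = k^4 - 11*sqrt(2)*k^3/2 + 7*k^3/2 - 77*sqrt(2)*k^2/4 + 33*k^2/2 - 33*sqrt(2)*k/4 + 105*k/2 + 45/2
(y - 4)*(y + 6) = y^2 + 2*y - 24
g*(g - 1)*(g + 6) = g^3 + 5*g^2 - 6*g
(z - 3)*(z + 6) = z^2 + 3*z - 18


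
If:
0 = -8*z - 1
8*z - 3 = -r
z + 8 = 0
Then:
No Solution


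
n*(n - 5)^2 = n^3 - 10*n^2 + 25*n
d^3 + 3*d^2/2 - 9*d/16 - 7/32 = (d - 1/2)*(d + 1/4)*(d + 7/4)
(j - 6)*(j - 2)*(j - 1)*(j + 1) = j^4 - 8*j^3 + 11*j^2 + 8*j - 12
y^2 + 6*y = y*(y + 6)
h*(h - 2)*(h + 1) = h^3 - h^2 - 2*h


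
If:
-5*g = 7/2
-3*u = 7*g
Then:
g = -7/10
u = 49/30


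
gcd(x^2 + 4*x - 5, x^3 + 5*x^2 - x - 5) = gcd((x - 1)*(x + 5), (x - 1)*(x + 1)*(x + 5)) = x^2 + 4*x - 5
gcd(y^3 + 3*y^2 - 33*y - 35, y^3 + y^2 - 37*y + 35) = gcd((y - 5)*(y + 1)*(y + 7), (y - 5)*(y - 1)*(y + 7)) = y^2 + 2*y - 35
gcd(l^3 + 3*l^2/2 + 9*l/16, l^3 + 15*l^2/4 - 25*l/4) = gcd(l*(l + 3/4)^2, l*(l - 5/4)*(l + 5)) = l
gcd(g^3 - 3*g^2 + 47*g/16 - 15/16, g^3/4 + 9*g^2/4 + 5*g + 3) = 1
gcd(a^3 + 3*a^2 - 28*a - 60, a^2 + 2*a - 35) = a - 5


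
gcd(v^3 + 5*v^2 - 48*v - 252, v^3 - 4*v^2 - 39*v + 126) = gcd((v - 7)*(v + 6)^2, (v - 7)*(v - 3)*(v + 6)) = v^2 - v - 42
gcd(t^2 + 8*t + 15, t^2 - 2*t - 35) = t + 5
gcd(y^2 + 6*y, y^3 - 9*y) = y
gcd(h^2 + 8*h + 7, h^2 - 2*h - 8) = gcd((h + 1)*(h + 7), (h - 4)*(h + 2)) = 1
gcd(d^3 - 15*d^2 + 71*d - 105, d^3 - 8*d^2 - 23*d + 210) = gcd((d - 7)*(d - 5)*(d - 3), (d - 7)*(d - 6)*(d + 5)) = d - 7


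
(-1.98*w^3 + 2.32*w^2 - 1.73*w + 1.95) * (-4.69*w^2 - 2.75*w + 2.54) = 9.2862*w^5 - 5.4358*w^4 - 3.2955*w^3 + 1.5048*w^2 - 9.7567*w + 4.953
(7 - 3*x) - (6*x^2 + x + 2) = -6*x^2 - 4*x + 5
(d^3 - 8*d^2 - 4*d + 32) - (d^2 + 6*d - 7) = d^3 - 9*d^2 - 10*d + 39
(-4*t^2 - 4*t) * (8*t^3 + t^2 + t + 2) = -32*t^5 - 36*t^4 - 8*t^3 - 12*t^2 - 8*t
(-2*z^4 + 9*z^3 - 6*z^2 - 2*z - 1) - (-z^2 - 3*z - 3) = -2*z^4 + 9*z^3 - 5*z^2 + z + 2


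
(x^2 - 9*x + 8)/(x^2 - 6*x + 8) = (x^2 - 9*x + 8)/(x^2 - 6*x + 8)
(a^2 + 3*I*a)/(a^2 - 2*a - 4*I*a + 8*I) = a*(a + 3*I)/(a^2 - 2*a - 4*I*a + 8*I)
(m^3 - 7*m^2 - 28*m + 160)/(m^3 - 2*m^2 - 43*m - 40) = (m - 4)/(m + 1)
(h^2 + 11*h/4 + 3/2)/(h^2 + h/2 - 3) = (4*h + 3)/(2*(2*h - 3))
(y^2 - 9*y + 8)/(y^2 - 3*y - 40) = (y - 1)/(y + 5)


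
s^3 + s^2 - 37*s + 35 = (s - 5)*(s - 1)*(s + 7)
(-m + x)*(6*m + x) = -6*m^2 + 5*m*x + x^2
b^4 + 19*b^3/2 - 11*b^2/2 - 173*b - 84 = (b - 4)*(b + 1/2)*(b + 6)*(b + 7)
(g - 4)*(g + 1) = g^2 - 3*g - 4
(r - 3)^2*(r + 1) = r^3 - 5*r^2 + 3*r + 9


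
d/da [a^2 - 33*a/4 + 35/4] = 2*a - 33/4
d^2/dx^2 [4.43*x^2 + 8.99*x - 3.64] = 8.86000000000000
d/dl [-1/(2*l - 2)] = 1/(2*(l - 1)^2)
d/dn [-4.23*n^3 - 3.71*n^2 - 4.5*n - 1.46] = -12.69*n^2 - 7.42*n - 4.5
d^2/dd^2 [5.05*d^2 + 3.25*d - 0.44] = 10.1000000000000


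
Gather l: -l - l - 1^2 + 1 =-2*l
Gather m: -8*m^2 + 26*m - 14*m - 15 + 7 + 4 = -8*m^2 + 12*m - 4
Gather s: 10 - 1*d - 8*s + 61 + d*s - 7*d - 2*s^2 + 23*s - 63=-8*d - 2*s^2 + s*(d + 15) + 8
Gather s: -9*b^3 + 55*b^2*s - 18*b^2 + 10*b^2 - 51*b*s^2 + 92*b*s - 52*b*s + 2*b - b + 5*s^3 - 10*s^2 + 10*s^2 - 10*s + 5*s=-9*b^3 - 8*b^2 - 51*b*s^2 + b + 5*s^3 + s*(55*b^2 + 40*b - 5)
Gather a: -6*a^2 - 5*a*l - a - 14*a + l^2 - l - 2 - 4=-6*a^2 + a*(-5*l - 15) + l^2 - l - 6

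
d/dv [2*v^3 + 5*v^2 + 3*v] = 6*v^2 + 10*v + 3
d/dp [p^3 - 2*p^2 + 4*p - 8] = 3*p^2 - 4*p + 4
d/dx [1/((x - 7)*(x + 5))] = 2*(1 - x)/(x^4 - 4*x^3 - 66*x^2 + 140*x + 1225)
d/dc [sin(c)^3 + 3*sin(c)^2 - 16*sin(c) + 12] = (3*sin(c)^2 + 6*sin(c) - 16)*cos(c)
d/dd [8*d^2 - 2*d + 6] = 16*d - 2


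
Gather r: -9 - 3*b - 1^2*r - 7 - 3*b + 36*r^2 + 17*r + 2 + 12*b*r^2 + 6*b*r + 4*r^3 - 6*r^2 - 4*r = -6*b + 4*r^3 + r^2*(12*b + 30) + r*(6*b + 12) - 14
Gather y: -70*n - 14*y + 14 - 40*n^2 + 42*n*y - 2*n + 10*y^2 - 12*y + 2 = -40*n^2 - 72*n + 10*y^2 + y*(42*n - 26) + 16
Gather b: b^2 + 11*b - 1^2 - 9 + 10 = b^2 + 11*b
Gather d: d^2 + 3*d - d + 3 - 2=d^2 + 2*d + 1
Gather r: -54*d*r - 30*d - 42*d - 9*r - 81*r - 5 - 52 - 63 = -72*d + r*(-54*d - 90) - 120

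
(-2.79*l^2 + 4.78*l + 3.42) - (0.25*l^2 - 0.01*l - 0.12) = -3.04*l^2 + 4.79*l + 3.54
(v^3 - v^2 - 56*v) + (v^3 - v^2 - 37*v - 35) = 2*v^3 - 2*v^2 - 93*v - 35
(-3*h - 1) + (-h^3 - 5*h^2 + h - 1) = -h^3 - 5*h^2 - 2*h - 2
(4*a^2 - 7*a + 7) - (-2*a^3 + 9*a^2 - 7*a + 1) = 2*a^3 - 5*a^2 + 6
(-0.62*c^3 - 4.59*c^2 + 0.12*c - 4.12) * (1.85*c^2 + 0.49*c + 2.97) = -1.147*c^5 - 8.7953*c^4 - 3.8685*c^3 - 21.1955*c^2 - 1.6624*c - 12.2364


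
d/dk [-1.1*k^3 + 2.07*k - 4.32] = 2.07 - 3.3*k^2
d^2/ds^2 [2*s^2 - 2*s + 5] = 4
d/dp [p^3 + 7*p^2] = p*(3*p + 14)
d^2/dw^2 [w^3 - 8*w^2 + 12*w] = 6*w - 16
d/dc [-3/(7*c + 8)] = 21/(7*c + 8)^2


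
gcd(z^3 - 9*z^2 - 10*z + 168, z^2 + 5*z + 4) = z + 4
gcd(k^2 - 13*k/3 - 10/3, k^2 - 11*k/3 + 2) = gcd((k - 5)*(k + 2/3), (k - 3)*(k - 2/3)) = 1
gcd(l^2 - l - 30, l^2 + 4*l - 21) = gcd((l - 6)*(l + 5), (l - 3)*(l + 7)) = 1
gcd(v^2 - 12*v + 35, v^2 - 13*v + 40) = v - 5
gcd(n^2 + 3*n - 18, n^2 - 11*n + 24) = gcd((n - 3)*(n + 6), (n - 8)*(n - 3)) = n - 3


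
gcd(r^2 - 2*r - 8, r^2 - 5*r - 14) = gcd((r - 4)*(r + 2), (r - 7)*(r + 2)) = r + 2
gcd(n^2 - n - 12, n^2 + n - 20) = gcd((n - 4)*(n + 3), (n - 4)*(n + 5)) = n - 4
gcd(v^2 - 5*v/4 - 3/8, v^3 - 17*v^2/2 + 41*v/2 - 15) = v - 3/2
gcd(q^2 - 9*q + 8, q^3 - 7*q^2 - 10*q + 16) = q^2 - 9*q + 8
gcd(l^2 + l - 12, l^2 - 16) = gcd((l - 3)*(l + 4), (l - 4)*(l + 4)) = l + 4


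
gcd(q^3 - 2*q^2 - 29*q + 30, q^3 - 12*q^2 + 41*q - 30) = q^2 - 7*q + 6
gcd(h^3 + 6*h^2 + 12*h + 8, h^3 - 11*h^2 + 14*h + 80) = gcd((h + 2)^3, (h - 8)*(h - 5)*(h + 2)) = h + 2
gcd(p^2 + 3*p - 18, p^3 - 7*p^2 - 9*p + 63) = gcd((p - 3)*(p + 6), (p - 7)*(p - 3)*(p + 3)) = p - 3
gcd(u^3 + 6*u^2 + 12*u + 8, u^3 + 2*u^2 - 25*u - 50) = u + 2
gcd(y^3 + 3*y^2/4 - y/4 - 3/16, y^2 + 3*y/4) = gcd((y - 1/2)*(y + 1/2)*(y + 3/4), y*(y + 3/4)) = y + 3/4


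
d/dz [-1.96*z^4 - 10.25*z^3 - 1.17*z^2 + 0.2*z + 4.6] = -7.84*z^3 - 30.75*z^2 - 2.34*z + 0.2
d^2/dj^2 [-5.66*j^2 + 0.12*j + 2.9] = -11.3200000000000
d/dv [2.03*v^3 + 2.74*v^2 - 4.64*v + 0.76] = 6.09*v^2 + 5.48*v - 4.64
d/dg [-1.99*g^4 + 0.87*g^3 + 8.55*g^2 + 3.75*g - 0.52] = -7.96*g^3 + 2.61*g^2 + 17.1*g + 3.75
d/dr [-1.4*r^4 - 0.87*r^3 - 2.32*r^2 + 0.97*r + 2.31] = -5.6*r^3 - 2.61*r^2 - 4.64*r + 0.97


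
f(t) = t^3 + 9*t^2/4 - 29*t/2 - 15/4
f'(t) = 3*t^2 + 9*t/2 - 29/2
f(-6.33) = -75.45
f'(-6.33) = 77.22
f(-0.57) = 5.06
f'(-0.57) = -16.09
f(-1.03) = 12.48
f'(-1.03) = -15.95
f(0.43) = -9.49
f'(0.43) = -12.01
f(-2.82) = 32.61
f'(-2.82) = -3.33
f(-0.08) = -2.58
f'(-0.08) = -14.84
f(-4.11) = 24.43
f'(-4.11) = 17.68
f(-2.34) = 29.69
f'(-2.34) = -8.60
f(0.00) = -3.75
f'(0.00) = -14.50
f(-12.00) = -1233.75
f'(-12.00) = 363.50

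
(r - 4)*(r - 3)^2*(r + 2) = r^4 - 8*r^3 + 13*r^2 + 30*r - 72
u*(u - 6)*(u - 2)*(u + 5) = u^4 - 3*u^3 - 28*u^2 + 60*u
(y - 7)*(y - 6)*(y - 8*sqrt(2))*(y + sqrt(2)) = y^4 - 13*y^3 - 7*sqrt(2)*y^3 + 26*y^2 + 91*sqrt(2)*y^2 - 294*sqrt(2)*y + 208*y - 672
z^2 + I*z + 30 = (z - 5*I)*(z + 6*I)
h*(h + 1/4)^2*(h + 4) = h^4 + 9*h^3/2 + 33*h^2/16 + h/4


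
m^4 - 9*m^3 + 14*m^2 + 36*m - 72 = (m - 6)*(m - 3)*(m - 2)*(m + 2)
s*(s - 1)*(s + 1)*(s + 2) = s^4 + 2*s^3 - s^2 - 2*s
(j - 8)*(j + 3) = j^2 - 5*j - 24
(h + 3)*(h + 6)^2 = h^3 + 15*h^2 + 72*h + 108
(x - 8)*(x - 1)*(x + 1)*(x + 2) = x^4 - 6*x^3 - 17*x^2 + 6*x + 16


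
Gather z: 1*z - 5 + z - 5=2*z - 10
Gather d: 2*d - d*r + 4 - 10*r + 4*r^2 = d*(2 - r) + 4*r^2 - 10*r + 4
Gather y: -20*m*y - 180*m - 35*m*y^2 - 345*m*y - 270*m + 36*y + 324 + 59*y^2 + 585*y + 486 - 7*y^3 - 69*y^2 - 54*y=-450*m - 7*y^3 + y^2*(-35*m - 10) + y*(567 - 365*m) + 810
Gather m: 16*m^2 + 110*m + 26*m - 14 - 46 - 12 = 16*m^2 + 136*m - 72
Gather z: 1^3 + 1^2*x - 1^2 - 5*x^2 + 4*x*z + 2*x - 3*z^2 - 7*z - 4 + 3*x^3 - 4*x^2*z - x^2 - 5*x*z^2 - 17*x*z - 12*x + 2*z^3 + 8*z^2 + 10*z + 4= 3*x^3 - 6*x^2 - 9*x + 2*z^3 + z^2*(5 - 5*x) + z*(-4*x^2 - 13*x + 3)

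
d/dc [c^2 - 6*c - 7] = 2*c - 6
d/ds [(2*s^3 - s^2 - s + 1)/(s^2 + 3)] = (2*s^4 + 19*s^2 - 8*s - 3)/(s^4 + 6*s^2 + 9)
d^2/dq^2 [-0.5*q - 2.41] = 0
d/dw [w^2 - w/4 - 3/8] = 2*w - 1/4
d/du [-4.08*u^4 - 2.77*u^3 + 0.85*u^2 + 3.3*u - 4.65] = -16.32*u^3 - 8.31*u^2 + 1.7*u + 3.3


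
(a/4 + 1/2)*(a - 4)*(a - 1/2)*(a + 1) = a^4/4 - 3*a^3/8 - 19*a^2/8 - 3*a/4 + 1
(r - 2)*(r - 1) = r^2 - 3*r + 2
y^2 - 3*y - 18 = (y - 6)*(y + 3)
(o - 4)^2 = o^2 - 8*o + 16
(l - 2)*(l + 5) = l^2 + 3*l - 10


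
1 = 1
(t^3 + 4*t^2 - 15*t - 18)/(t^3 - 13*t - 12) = (t^2 + 3*t - 18)/(t^2 - t - 12)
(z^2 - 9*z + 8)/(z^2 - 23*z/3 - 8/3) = 3*(z - 1)/(3*z + 1)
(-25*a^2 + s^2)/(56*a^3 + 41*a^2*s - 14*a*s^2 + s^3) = (-25*a^2 + s^2)/(56*a^3 + 41*a^2*s - 14*a*s^2 + s^3)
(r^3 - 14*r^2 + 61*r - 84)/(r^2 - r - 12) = (r^2 - 10*r + 21)/(r + 3)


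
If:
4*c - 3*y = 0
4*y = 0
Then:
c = 0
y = 0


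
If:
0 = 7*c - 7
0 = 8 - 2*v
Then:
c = 1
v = 4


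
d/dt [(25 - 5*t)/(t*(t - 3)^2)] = 5*(2*t^2 - 15*t + 15)/(t^2*(t^3 - 9*t^2 + 27*t - 27))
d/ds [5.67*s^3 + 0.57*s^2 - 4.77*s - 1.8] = 17.01*s^2 + 1.14*s - 4.77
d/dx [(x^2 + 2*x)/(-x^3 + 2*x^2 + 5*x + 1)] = (x^4 + 4*x^3 + x^2 + 2*x + 2)/(x^6 - 4*x^5 - 6*x^4 + 18*x^3 + 29*x^2 + 10*x + 1)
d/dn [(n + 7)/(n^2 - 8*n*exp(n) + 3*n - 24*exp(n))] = (n^2 - 8*n*exp(n) + 3*n + (n + 7)*(8*n*exp(n) - 2*n + 32*exp(n) - 3) - 24*exp(n))/(n^2 - 8*n*exp(n) + 3*n - 24*exp(n))^2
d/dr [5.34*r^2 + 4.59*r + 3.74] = 10.68*r + 4.59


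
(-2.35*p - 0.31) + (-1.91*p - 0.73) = -4.26*p - 1.04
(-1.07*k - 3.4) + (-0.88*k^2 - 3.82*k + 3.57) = -0.88*k^2 - 4.89*k + 0.17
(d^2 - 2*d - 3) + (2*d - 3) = d^2 - 6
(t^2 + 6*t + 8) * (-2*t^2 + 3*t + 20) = -2*t^4 - 9*t^3 + 22*t^2 + 144*t + 160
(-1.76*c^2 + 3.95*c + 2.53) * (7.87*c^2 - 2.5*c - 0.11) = -13.8512*c^4 + 35.4865*c^3 + 10.2297*c^2 - 6.7595*c - 0.2783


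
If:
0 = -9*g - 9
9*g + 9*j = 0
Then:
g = -1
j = 1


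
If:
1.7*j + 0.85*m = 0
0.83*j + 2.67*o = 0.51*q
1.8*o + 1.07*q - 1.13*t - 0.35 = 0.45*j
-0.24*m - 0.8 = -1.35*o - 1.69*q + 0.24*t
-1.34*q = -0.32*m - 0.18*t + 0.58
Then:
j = -1.83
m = 3.66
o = 0.71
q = 0.75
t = 2.26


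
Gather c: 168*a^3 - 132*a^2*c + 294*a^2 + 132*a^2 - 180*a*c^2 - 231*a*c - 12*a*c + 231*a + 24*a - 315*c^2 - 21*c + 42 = 168*a^3 + 426*a^2 + 255*a + c^2*(-180*a - 315) + c*(-132*a^2 - 243*a - 21) + 42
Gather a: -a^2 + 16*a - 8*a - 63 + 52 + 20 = -a^2 + 8*a + 9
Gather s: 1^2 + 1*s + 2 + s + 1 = 2*s + 4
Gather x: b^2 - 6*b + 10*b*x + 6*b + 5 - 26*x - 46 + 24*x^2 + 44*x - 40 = b^2 + 24*x^2 + x*(10*b + 18) - 81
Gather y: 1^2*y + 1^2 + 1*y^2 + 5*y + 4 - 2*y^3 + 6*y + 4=-2*y^3 + y^2 + 12*y + 9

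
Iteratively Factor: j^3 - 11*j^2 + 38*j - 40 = (j - 4)*(j^2 - 7*j + 10) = (j - 4)*(j - 2)*(j - 5)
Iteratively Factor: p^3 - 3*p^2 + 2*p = (p)*(p^2 - 3*p + 2) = p*(p - 1)*(p - 2)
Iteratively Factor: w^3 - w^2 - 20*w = (w)*(w^2 - w - 20) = w*(w - 5)*(w + 4)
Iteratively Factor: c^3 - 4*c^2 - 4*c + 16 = (c + 2)*(c^2 - 6*c + 8) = (c - 4)*(c + 2)*(c - 2)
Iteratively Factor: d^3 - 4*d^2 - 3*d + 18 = (d - 3)*(d^2 - d - 6) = (d - 3)^2*(d + 2)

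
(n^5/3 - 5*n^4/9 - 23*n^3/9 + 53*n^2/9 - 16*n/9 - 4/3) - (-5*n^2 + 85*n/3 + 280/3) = n^5/3 - 5*n^4/9 - 23*n^3/9 + 98*n^2/9 - 271*n/9 - 284/3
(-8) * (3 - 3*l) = 24*l - 24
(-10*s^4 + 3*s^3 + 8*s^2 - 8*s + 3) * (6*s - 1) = -60*s^5 + 28*s^4 + 45*s^3 - 56*s^2 + 26*s - 3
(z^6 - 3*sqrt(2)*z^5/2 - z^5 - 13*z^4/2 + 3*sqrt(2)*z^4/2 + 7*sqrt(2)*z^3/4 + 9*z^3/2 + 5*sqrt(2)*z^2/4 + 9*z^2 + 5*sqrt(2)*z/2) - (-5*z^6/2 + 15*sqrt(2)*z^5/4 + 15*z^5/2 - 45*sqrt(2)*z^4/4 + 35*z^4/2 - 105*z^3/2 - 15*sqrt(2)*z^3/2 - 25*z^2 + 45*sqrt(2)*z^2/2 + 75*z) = 7*z^6/2 - 17*z^5/2 - 21*sqrt(2)*z^5/4 - 24*z^4 + 51*sqrt(2)*z^4/4 + 37*sqrt(2)*z^3/4 + 57*z^3 - 85*sqrt(2)*z^2/4 + 34*z^2 - 75*z + 5*sqrt(2)*z/2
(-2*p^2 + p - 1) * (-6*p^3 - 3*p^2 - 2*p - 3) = 12*p^5 + 7*p^3 + 7*p^2 - p + 3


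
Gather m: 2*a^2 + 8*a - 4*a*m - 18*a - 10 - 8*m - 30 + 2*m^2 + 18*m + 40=2*a^2 - 10*a + 2*m^2 + m*(10 - 4*a)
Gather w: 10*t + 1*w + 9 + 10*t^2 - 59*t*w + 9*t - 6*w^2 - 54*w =10*t^2 + 19*t - 6*w^2 + w*(-59*t - 53) + 9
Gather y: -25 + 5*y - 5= 5*y - 30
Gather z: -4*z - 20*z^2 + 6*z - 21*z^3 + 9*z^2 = -21*z^3 - 11*z^2 + 2*z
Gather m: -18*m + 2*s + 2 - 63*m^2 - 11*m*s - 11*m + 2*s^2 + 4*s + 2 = -63*m^2 + m*(-11*s - 29) + 2*s^2 + 6*s + 4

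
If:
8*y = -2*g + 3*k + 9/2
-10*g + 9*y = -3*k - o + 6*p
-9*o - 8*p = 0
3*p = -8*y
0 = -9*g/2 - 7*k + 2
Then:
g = 58017/76717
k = -30755/153434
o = 54240/76717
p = -61020/76717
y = 45765/153434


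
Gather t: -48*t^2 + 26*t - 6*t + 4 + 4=-48*t^2 + 20*t + 8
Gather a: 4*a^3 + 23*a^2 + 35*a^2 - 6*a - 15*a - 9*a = 4*a^3 + 58*a^2 - 30*a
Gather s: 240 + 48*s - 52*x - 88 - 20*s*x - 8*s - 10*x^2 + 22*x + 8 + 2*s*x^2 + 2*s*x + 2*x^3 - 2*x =s*(2*x^2 - 18*x + 40) + 2*x^3 - 10*x^2 - 32*x + 160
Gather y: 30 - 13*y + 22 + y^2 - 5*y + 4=y^2 - 18*y + 56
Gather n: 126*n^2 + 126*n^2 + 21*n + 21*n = 252*n^2 + 42*n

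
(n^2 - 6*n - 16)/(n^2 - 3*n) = (n^2 - 6*n - 16)/(n*(n - 3))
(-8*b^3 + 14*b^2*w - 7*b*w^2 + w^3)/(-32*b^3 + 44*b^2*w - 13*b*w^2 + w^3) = (-2*b + w)/(-8*b + w)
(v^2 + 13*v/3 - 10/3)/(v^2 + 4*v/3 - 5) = (3*v^2 + 13*v - 10)/(3*v^2 + 4*v - 15)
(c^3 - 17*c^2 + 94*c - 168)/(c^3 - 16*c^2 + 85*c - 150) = (c^2 - 11*c + 28)/(c^2 - 10*c + 25)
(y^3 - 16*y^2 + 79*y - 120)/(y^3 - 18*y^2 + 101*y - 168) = (y - 5)/(y - 7)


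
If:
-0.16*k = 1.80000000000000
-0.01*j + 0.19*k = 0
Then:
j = -213.75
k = -11.25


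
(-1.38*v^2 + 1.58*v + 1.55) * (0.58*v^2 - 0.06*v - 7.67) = -0.8004*v^4 + 0.9992*v^3 + 11.3888*v^2 - 12.2116*v - 11.8885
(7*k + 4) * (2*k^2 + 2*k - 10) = 14*k^3 + 22*k^2 - 62*k - 40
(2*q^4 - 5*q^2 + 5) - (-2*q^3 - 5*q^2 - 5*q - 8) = 2*q^4 + 2*q^3 + 5*q + 13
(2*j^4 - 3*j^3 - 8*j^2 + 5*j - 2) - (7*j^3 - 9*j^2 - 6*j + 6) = 2*j^4 - 10*j^3 + j^2 + 11*j - 8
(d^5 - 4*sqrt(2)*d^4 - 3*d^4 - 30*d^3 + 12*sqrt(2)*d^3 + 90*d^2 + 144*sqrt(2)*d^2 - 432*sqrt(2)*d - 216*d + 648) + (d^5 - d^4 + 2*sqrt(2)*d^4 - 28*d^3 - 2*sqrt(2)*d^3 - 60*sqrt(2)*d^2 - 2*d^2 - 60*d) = 2*d^5 - 4*d^4 - 2*sqrt(2)*d^4 - 58*d^3 + 10*sqrt(2)*d^3 + 88*d^2 + 84*sqrt(2)*d^2 - 432*sqrt(2)*d - 276*d + 648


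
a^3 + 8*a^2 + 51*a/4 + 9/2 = (a + 1/2)*(a + 3/2)*(a + 6)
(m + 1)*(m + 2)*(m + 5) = m^3 + 8*m^2 + 17*m + 10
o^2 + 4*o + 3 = (o + 1)*(o + 3)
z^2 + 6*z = z*(z + 6)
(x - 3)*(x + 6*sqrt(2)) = x^2 - 3*x + 6*sqrt(2)*x - 18*sqrt(2)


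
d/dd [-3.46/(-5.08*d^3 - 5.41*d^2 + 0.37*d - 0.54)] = (-52.7304*d^2 - 37.4372*d + 1.2802)/(5.08*d^3 + 5.41*d^2 - 0.37*d + 0.54)^2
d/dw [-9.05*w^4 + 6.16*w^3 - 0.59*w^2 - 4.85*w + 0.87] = -36.2*w^3 + 18.48*w^2 - 1.18*w - 4.85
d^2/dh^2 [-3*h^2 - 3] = -6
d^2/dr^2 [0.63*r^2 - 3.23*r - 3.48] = 1.26000000000000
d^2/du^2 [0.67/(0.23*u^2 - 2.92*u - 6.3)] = (0.070886*u^2 - 0.899944*u - 0.67*(0.46*u - 2.92)*(0.92*u - 5.84) - 1.94166)/(-0.23*u^2 + 2.92*u + 6.3)^3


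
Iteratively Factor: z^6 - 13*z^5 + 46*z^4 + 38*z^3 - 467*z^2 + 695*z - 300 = (z - 1)*(z^5 - 12*z^4 + 34*z^3 + 72*z^2 - 395*z + 300) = (z - 5)*(z - 1)*(z^4 - 7*z^3 - z^2 + 67*z - 60) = (z - 5)*(z - 4)*(z - 1)*(z^3 - 3*z^2 - 13*z + 15) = (z - 5)*(z - 4)*(z - 1)^2*(z^2 - 2*z - 15) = (z - 5)^2*(z - 4)*(z - 1)^2*(z + 3)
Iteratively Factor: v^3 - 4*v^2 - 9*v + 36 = (v - 3)*(v^2 - v - 12) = (v - 3)*(v + 3)*(v - 4)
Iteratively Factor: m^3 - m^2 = (m)*(m^2 - m) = m*(m - 1)*(m)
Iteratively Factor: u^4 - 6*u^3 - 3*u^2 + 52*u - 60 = (u - 2)*(u^3 - 4*u^2 - 11*u + 30) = (u - 2)*(u + 3)*(u^2 - 7*u + 10) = (u - 2)^2*(u + 3)*(u - 5)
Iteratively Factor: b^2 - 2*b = (b - 2)*(b)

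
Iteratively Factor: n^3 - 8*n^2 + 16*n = (n - 4)*(n^2 - 4*n) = (n - 4)^2*(n)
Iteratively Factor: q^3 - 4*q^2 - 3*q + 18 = (q + 2)*(q^2 - 6*q + 9) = (q - 3)*(q + 2)*(q - 3)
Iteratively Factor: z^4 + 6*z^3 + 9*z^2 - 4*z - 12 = (z - 1)*(z^3 + 7*z^2 + 16*z + 12) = (z - 1)*(z + 2)*(z^2 + 5*z + 6) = (z - 1)*(z + 2)^2*(z + 3)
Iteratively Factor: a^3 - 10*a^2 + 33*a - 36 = (a - 3)*(a^2 - 7*a + 12) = (a - 4)*(a - 3)*(a - 3)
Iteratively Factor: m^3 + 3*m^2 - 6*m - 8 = (m + 4)*(m^2 - m - 2) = (m + 1)*(m + 4)*(m - 2)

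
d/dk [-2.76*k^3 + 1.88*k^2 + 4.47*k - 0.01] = -8.28*k^2 + 3.76*k + 4.47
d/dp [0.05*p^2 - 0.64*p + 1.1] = 0.1*p - 0.64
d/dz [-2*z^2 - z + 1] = -4*z - 1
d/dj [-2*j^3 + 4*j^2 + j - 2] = -6*j^2 + 8*j + 1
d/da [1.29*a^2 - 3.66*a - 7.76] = 2.58*a - 3.66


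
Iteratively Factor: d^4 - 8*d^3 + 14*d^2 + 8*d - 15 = (d - 1)*(d^3 - 7*d^2 + 7*d + 15) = (d - 5)*(d - 1)*(d^2 - 2*d - 3) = (d - 5)*(d - 3)*(d - 1)*(d + 1)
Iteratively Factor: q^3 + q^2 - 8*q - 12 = (q - 3)*(q^2 + 4*q + 4) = (q - 3)*(q + 2)*(q + 2)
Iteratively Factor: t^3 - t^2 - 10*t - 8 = (t + 1)*(t^2 - 2*t - 8) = (t + 1)*(t + 2)*(t - 4)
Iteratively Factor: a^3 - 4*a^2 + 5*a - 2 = (a - 1)*(a^2 - 3*a + 2) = (a - 2)*(a - 1)*(a - 1)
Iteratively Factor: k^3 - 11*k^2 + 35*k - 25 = (k - 5)*(k^2 - 6*k + 5) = (k - 5)*(k - 1)*(k - 5)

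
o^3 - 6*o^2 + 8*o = o*(o - 4)*(o - 2)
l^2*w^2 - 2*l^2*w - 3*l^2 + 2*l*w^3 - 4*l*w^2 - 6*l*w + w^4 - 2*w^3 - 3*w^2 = (l + w)^2*(w - 3)*(w + 1)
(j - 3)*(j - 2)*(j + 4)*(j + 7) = j^4 + 6*j^3 - 21*j^2 - 74*j + 168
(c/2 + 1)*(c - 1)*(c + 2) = c^3/2 + 3*c^2/2 - 2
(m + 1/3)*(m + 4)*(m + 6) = m^3 + 31*m^2/3 + 82*m/3 + 8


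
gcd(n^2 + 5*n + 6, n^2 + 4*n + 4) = n + 2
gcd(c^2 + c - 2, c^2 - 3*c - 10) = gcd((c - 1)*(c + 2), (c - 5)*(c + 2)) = c + 2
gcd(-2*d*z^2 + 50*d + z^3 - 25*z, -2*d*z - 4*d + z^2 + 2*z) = -2*d + z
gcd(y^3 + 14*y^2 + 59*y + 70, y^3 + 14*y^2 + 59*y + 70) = y^3 + 14*y^2 + 59*y + 70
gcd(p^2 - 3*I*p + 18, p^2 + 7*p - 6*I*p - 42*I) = p - 6*I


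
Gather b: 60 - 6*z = 60 - 6*z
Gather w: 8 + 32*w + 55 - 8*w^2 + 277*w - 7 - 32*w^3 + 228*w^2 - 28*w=-32*w^3 + 220*w^2 + 281*w + 56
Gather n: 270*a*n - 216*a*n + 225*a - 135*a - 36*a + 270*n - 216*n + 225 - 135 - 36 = 54*a + n*(54*a + 54) + 54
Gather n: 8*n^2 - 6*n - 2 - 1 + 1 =8*n^2 - 6*n - 2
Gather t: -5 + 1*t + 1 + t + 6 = 2*t + 2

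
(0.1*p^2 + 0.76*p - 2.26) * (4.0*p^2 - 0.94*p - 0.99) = 0.4*p^4 + 2.946*p^3 - 9.8534*p^2 + 1.372*p + 2.2374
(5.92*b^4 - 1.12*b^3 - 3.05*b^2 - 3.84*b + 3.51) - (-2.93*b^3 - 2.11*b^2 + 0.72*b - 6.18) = 5.92*b^4 + 1.81*b^3 - 0.94*b^2 - 4.56*b + 9.69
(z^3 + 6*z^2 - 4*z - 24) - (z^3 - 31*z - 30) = 6*z^2 + 27*z + 6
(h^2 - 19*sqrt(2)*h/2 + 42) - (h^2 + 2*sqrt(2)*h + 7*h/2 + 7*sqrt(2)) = -23*sqrt(2)*h/2 - 7*h/2 - 7*sqrt(2) + 42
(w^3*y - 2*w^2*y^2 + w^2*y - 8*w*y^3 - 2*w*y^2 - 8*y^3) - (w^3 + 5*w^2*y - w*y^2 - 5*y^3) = w^3*y - w^3 - 2*w^2*y^2 - 4*w^2*y - 8*w*y^3 - w*y^2 - 3*y^3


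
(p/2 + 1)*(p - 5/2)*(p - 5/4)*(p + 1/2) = p^4/2 - 5*p^3/8 - 21*p^2/8 + 65*p/32 + 25/16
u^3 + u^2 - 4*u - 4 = (u - 2)*(u + 1)*(u + 2)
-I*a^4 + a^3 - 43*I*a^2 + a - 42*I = (a - 6*I)*(a - I)*(a + 7*I)*(-I*a + 1)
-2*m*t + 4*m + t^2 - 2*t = (-2*m + t)*(t - 2)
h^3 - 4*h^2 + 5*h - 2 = (h - 2)*(h - 1)^2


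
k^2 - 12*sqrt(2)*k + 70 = (k - 7*sqrt(2))*(k - 5*sqrt(2))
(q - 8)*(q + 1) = q^2 - 7*q - 8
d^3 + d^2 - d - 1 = (d - 1)*(d + 1)^2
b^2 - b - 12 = (b - 4)*(b + 3)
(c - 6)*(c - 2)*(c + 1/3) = c^3 - 23*c^2/3 + 28*c/3 + 4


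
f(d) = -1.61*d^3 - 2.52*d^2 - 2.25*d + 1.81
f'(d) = -4.83*d^2 - 5.04*d - 2.25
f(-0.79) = 2.81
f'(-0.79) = -1.28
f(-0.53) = 2.53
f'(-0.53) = -0.94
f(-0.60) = 2.60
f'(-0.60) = -0.96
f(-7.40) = 532.88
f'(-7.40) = -229.44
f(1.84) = -20.89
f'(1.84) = -27.88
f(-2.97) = 28.44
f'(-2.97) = -29.89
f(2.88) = -64.03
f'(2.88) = -56.83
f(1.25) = -8.08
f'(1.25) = -16.10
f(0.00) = 1.81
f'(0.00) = -2.25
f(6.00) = -450.17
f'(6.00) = -206.37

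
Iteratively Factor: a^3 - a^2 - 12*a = (a - 4)*(a^2 + 3*a) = a*(a - 4)*(a + 3)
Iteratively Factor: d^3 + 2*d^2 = (d)*(d^2 + 2*d) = d*(d + 2)*(d)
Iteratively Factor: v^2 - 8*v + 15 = (v - 5)*(v - 3)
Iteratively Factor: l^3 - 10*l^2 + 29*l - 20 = (l - 4)*(l^2 - 6*l + 5) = (l - 5)*(l - 4)*(l - 1)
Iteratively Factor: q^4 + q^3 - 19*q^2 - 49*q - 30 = (q - 5)*(q^3 + 6*q^2 + 11*q + 6) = (q - 5)*(q + 3)*(q^2 + 3*q + 2) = (q - 5)*(q + 1)*(q + 3)*(q + 2)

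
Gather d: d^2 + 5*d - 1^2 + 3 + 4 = d^2 + 5*d + 6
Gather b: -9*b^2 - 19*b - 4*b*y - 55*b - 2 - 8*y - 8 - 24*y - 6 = -9*b^2 + b*(-4*y - 74) - 32*y - 16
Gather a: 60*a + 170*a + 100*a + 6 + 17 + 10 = 330*a + 33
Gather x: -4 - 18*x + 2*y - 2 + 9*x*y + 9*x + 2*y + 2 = x*(9*y - 9) + 4*y - 4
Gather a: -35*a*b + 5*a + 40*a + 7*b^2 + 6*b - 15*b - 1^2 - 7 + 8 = a*(45 - 35*b) + 7*b^2 - 9*b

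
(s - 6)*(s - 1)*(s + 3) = s^3 - 4*s^2 - 15*s + 18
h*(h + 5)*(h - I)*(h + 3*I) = h^4 + 5*h^3 + 2*I*h^3 + 3*h^2 + 10*I*h^2 + 15*h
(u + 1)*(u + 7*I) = u^2 + u + 7*I*u + 7*I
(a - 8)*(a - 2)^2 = a^3 - 12*a^2 + 36*a - 32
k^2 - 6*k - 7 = (k - 7)*(k + 1)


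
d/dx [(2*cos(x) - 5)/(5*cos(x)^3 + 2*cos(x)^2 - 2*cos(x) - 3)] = 16*(-20*sin(x)^2*cos(x) + 71*sin(x)^2 - 55)*sin(x)/(-8*sin(x)^2 + 7*cos(x) + 5*cos(3*x) - 4)^2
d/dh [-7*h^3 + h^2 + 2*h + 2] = -21*h^2 + 2*h + 2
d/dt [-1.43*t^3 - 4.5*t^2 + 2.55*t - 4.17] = -4.29*t^2 - 9.0*t + 2.55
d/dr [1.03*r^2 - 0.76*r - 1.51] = 2.06*r - 0.76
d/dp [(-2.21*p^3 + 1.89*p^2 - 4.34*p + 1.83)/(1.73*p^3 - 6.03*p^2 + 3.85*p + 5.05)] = (10.0566*p^4 - 2.00060000000001*p^3 - 61.8729*p^2 + 41.1588*p - 28.9625)/(2.9929*p^6 - 20.8638*p^5 + 49.6819*p^4 - 28.958*p^3 - 46.0805*p^2 + 38.885*p + 25.5025)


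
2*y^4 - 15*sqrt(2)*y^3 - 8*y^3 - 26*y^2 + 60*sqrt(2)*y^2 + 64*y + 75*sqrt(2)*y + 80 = (y - 5)*(y - 8*sqrt(2))*(sqrt(2)*y + 1)*(sqrt(2)*y + sqrt(2))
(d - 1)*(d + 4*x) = d^2 + 4*d*x - d - 4*x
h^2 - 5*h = h*(h - 5)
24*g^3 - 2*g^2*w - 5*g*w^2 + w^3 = (-4*g + w)*(-3*g + w)*(2*g + w)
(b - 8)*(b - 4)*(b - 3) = b^3 - 15*b^2 + 68*b - 96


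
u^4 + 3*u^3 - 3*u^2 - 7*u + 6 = (u - 1)^2*(u + 2)*(u + 3)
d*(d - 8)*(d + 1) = d^3 - 7*d^2 - 8*d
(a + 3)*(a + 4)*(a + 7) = a^3 + 14*a^2 + 61*a + 84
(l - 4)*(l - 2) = l^2 - 6*l + 8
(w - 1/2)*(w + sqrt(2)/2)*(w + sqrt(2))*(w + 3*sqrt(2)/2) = w^4 - w^3/2 + 3*sqrt(2)*w^3 - 3*sqrt(2)*w^2/2 + 11*w^2/2 - 11*w/4 + 3*sqrt(2)*w/2 - 3*sqrt(2)/4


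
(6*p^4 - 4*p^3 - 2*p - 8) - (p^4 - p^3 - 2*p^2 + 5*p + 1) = 5*p^4 - 3*p^3 + 2*p^2 - 7*p - 9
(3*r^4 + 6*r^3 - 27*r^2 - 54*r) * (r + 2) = 3*r^5 + 12*r^4 - 15*r^3 - 108*r^2 - 108*r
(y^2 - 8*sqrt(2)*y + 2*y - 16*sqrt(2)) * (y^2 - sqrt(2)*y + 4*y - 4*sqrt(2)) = y^4 - 9*sqrt(2)*y^3 + 6*y^3 - 54*sqrt(2)*y^2 + 24*y^2 - 72*sqrt(2)*y + 96*y + 128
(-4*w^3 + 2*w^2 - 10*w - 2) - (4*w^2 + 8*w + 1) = -4*w^3 - 2*w^2 - 18*w - 3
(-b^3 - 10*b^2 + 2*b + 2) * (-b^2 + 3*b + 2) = b^5 + 7*b^4 - 34*b^3 - 16*b^2 + 10*b + 4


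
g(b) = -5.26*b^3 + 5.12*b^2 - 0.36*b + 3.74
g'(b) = -15.78*b^2 + 10.24*b - 0.36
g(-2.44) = 111.51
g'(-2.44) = -119.29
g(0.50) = 4.18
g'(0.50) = 0.82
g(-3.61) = 319.23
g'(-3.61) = -242.97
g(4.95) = -510.56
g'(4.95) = -336.32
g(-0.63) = 7.31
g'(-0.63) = -13.07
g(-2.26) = 91.42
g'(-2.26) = -104.10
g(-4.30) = 518.16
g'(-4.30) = -336.16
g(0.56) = 4.22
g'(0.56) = 0.43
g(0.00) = 3.74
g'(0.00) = -0.36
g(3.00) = -93.28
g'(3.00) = -111.66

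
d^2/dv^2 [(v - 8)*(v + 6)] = 2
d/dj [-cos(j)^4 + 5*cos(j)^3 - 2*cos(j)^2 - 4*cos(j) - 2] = (4*cos(j)^3 - 15*cos(j)^2 + 4*cos(j) + 4)*sin(j)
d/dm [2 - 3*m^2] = -6*m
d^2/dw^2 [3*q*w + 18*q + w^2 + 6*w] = 2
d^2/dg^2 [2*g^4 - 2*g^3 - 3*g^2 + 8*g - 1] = 24*g^2 - 12*g - 6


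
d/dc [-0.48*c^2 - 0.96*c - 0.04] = -0.96*c - 0.96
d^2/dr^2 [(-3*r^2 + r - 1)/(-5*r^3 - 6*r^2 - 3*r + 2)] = 6*(25*r^6 - 25*r^5 - 25*r^4 + 125*r^3 + 67*r^2 + 16*r + 9)/(125*r^9 + 450*r^8 + 765*r^7 + 606*r^6 + 99*r^5 - 234*r^4 - 129*r^3 + 18*r^2 + 36*r - 8)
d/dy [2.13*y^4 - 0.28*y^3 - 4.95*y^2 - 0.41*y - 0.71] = 8.52*y^3 - 0.84*y^2 - 9.9*y - 0.41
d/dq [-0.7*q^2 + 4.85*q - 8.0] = 4.85 - 1.4*q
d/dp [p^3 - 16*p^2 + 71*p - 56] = 3*p^2 - 32*p + 71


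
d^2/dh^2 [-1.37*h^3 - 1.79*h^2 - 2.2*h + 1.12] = -8.22*h - 3.58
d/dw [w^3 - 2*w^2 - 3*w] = 3*w^2 - 4*w - 3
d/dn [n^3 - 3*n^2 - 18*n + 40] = 3*n^2 - 6*n - 18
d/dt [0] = 0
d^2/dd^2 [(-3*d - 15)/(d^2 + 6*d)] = 6*(d*(d + 6)*(3*d + 11) - 4*(d + 3)^2*(d + 5))/(d^3*(d + 6)^3)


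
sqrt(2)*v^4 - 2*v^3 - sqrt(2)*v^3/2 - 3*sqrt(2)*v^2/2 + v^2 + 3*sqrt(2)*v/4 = v*(v - 1/2)*(v - 3*sqrt(2)/2)*(sqrt(2)*v + 1)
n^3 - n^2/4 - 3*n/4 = n*(n - 1)*(n + 3/4)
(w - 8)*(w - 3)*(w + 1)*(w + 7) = w^4 - 3*w^3 - 57*w^2 + 115*w + 168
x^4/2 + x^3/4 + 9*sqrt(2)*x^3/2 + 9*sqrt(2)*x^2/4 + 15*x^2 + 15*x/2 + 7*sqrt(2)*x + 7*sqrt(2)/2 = (x/2 + sqrt(2)/2)*(x + 1/2)*(x + sqrt(2))*(x + 7*sqrt(2))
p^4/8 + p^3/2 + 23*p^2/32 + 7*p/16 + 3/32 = (p/4 + 1/4)*(p/2 + 1/4)*(p + 1)*(p + 3/2)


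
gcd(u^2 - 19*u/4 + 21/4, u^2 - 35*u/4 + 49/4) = u - 7/4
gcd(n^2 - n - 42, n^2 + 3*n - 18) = n + 6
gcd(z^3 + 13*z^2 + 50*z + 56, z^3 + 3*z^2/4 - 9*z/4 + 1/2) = z + 2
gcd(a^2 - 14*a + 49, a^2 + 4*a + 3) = 1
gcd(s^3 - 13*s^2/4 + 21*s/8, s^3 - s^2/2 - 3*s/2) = s^2 - 3*s/2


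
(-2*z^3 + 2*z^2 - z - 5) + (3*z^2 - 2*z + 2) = -2*z^3 + 5*z^2 - 3*z - 3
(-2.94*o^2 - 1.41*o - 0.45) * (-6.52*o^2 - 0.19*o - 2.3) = 19.1688*o^4 + 9.7518*o^3 + 9.9639*o^2 + 3.3285*o + 1.035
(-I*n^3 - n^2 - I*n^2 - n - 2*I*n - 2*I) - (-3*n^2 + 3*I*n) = -I*n^3 + 2*n^2 - I*n^2 - n - 5*I*n - 2*I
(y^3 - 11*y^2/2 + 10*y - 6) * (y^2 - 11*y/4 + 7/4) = y^5 - 33*y^4/4 + 215*y^3/8 - 345*y^2/8 + 34*y - 21/2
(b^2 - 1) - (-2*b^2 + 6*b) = 3*b^2 - 6*b - 1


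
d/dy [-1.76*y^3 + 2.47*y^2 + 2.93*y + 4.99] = -5.28*y^2 + 4.94*y + 2.93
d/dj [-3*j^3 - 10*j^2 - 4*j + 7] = -9*j^2 - 20*j - 4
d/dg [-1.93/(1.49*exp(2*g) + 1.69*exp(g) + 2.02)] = (5.7514*exp(g) + 3.2617)*exp(g)/(1.49*exp(2*g) + 1.69*exp(g) + 2.02)^2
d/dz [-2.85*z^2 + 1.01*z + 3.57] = 1.01 - 5.7*z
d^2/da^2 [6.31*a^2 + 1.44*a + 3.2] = 12.6200000000000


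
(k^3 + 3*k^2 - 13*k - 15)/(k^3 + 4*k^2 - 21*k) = (k^2 + 6*k + 5)/(k*(k + 7))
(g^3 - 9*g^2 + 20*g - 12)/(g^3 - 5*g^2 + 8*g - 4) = (g - 6)/(g - 2)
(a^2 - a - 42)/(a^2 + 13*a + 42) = (a - 7)/(a + 7)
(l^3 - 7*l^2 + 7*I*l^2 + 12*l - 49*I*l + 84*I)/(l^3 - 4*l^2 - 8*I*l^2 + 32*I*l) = (l^2 + l*(-3 + 7*I) - 21*I)/(l*(l - 8*I))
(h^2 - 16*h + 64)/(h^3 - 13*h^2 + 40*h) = (h - 8)/(h*(h - 5))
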